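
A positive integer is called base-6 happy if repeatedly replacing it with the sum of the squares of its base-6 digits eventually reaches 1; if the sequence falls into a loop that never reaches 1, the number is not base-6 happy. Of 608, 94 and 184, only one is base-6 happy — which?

608: 608 → 49 → 6 → 1  — reaches 1 (base-6 happy)
94: 94 → 29 → 41 → 26 → 20 → 13 → 5 → 25 → 17 → 29  — repeats 29 (not base-6 happy)
184: 184 → 41 → 26 → 20 → 13 → 5 → 25 → 17 → 29 → 41  — repeats 41 (not base-6 happy)

608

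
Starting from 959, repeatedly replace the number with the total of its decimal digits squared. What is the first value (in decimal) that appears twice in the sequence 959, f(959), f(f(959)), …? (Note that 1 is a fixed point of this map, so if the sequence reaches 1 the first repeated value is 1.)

959 → 187
187 → 114
114 → 18
18 → 65
65 → 61
61 → 37
37 → 58
58 → 89
89 → 145
145 → 42
42 → 20
20 → 4
4 → 16
16 → 37  — 37 already appeared earlier.

37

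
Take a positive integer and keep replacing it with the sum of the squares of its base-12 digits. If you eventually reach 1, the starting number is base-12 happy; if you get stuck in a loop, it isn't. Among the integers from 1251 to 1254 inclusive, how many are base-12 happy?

1251: 1251 → 137 → 146 → 5 → 25 → 5  (repeats 5)
1252: 1252 → 144 → 1  (reaches 1)
1253: 1253 → 153 → 82 → 136 → 137 → 146 → 5 → 25 → 5  (repeats 5)
1254: 1254 → 164 → 66 → 61 → 26 → 8 → 64 → 41 → 34 → 104 → 128 → 164  (repeats 164)
base-12 happy: 1252

1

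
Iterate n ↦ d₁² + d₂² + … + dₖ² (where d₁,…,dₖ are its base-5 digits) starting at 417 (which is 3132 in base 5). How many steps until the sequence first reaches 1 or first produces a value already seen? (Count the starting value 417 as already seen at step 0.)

3

417 = (3,1,3,2)_5 → 3² + 1² + 3² + 2² = 23
23 = (4,3)_5 → 4² + 3² = 25
25 = (1,0,0)_5 → 1² + 0² + 0² = 1  — reached 1.
That took 3 steps.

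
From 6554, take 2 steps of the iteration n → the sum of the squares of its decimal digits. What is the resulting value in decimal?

6554 → 6² + 5² + 5² + 4² = 102
102 → 1² + 0² + 2² = 5

5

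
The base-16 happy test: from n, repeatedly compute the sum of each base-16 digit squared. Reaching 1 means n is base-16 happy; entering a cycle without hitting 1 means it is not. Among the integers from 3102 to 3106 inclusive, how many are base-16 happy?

1

3102: 3102 → 341 → 51 → 18 → 5 → 25 → 82 → 29 → 170 → 200 → 208 → 169 → 181 → 146 → 85 → 50 → 13 → 169  — not base-16 happy
3103: 3103 → 370 → 54 → 45 → 173 → 269 → 170 → 200 → 208 → 169 → 181 → 146 → 85 → 50 → 13 → 169  — not base-16 happy
3104: 3104 → 148 → 97 → 37 → 29 → 170 → 200 → 208 → 169 → 181 → 146 → 85 → 50 → 13 → 169  — not base-16 happy
3105: 3105 → 149 → 106 → 136 → 128 → 64 → 16 → 1  — base-16 happy
3106: 3106 → 152 → 145 → 82 → 29 → 170 → 200 → 208 → 169 → 181 → 146 → 85 → 50 → 13 → 169  — not base-16 happy
base-16 happy: 3105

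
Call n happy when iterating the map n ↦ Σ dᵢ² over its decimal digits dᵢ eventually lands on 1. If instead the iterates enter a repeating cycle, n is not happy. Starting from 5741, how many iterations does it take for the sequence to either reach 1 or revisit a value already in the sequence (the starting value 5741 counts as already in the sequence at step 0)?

5

5741 → 5² + 7² + 4² + 1² = 91
91 → 9² + 1² = 82
82 → 8² + 2² = 68
68 → 6² + 8² = 100
100 → 1² + 0² + 0² = 1  — reached 1.
That took 5 steps.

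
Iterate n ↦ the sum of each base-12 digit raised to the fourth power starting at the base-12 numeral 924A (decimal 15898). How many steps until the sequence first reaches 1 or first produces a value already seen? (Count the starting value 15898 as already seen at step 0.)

9

15898 = (9,2,4,10)_12 → 9⁴ + 2⁴ + 4⁴ + 10⁴ = 16833
16833 = (9,8,10,9)_12 → 9⁴ + 8⁴ + 10⁴ + 9⁴ = 27218
27218 = (1,3,9,0,2)_12 → 1⁴ + 3⁴ + 9⁴ + 0⁴ + 2⁴ = 6659
6659 = (3,10,2,11)_12 → 3⁴ + 10⁴ + 2⁴ + 11⁴ = 24738
24738 = (1,2,3,9,6)_12 → 1⁴ + 2⁴ + 3⁴ + 9⁴ + 6⁴ = 7955
7955 = (4,7,2,11)_12 → 4⁴ + 7⁴ + 2⁴ + 11⁴ = 17314
17314 = (10,0,2,10)_12 → 10⁴ + 0⁴ + 2⁴ + 10⁴ = 20016
20016 = (11,7,0,0)_12 → 11⁴ + 7⁴ + 0⁴ + 0⁴ = 17042
17042 = (9,10,4,2)_12 → 9⁴ + 10⁴ + 4⁴ + 2⁴ = 16833  — 16833 repeats.
That took 9 steps.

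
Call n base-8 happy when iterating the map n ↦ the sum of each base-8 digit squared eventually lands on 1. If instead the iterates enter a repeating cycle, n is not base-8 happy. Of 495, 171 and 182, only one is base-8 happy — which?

495: 495 → 123 → 59 → 58 → 53 → 61 → 74 → 6 → 36 → 32 → 16 → 4 → 16  — repeats 16 (not base-8 happy)
171: 171 → 38 → 52 → 52  — repeats 52 (not base-8 happy)
182: 182 → 76 → 18 → 8 → 1  — reaches 1 (base-8 happy)

182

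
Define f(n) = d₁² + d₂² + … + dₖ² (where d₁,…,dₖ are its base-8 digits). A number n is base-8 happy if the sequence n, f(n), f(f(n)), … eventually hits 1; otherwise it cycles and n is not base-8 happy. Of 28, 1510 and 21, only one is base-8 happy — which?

1510

28: 28 → 25 → 10 → 5 → 25  — repeats 25 (not base-8 happy)
1510: 1510 → 105 → 27 → 18 → 8 → 1  — reaches 1 (base-8 happy)
21: 21 → 29 → 34 → 20 → 20  — repeats 20 (not base-8 happy)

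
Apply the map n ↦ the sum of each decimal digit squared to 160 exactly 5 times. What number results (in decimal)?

42

160 → 37
37 → 58
58 → 89
89 → 145
145 → 42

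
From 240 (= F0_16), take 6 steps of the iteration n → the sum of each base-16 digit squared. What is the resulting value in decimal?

85

240 = (15,0)_16 → 15² + 0² = 225
225 = (14,1)_16 → 14² + 1² = 197
197 = (12,5)_16 → 12² + 5² = 169
169 = (10,9)_16 → 10² + 9² = 181
181 = (11,5)_16 → 11² + 5² = 146
146 = (9,2)_16 → 9² + 2² = 85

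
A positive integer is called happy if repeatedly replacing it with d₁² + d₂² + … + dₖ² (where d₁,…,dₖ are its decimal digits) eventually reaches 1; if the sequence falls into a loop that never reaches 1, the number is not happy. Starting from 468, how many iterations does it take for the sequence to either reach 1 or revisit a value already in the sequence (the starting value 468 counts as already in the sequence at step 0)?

12

468 → 116
116 → 38
38 → 73
73 → 58
58 → 89
89 → 145
145 → 42
42 → 20
20 → 4
4 → 16
16 → 37
37 → 58  — 58 repeats.
That took 12 steps.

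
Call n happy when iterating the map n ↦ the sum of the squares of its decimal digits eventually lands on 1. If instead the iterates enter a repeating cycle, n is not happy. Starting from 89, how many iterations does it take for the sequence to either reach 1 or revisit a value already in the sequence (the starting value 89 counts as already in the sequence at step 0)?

8

89 → 8² + 9² = 64 + 81 = 145
145 → 1² + 4² + 5² = 1 + 16 + 25 = 42
42 → 4² + 2² = 16 + 4 = 20
20 → 2² + 0² = 4 + 0 = 4
4 → 4² = 16
16 → 1² + 6² = 1 + 36 = 37
37 → 3² + 7² = 9 + 49 = 58
58 → 5² + 8² = 25 + 64 = 89  — 89 repeats.
That took 8 steps.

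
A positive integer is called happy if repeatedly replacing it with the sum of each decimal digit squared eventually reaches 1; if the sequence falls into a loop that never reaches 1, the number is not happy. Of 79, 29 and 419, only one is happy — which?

79: 79 → 130 → 10 → 1  — reaches 1 (happy)
29: 29 → 85 → 89 → 145 → 42 → 20 → 4 → 16 → 37 → 58 → 89  — repeats 89 (not happy)
419: 419 → 98 → 145 → 42 → 20 → 4 → 16 → 37 → 58 → 89 → 145  — repeats 145 (not happy)

79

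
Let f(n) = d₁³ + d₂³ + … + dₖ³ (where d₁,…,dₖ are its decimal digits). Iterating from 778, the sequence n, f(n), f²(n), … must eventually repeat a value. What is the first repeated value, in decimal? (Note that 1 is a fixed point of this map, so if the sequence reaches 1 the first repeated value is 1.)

778 → 7³ + 7³ + 8³ = 343 + 343 + 512 = 1198
1198 → 1³ + 1³ + 9³ + 8³ = 1 + 1 + 729 + 512 = 1243
1243 → 1³ + 2³ + 4³ + 3³ = 1 + 8 + 64 + 27 = 100
100 → 1³ + 0³ + 0³ = 1 + 0 + 0 = 1  — reached the fixed point 1.
1 → 1, so 1 is the first repeated value.

1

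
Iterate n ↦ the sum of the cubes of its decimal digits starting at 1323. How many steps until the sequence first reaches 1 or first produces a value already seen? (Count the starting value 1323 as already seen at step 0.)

8

1323 → 1³ + 3³ + 2³ + 3³ = 63
63 → 6³ + 3³ = 243
243 → 2³ + 4³ + 3³ = 99
99 → 9³ + 9³ = 1458
1458 → 1³ + 4³ + 5³ + 8³ = 702
702 → 7³ + 0³ + 2³ = 351
351 → 3³ + 5³ + 1³ = 153
153 → 1³ + 5³ + 3³ = 153  — 153 repeats.
That took 8 steps.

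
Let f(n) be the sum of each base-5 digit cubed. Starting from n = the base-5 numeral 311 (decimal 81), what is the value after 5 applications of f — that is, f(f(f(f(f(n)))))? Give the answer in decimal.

81 = (3,1,1)_5 → 3³ + 1³ + 1³ = 29
29 = (1,0,4)_5 → 1³ + 0³ + 4³ = 65
65 = (2,3,0)_5 → 2³ + 3³ + 0³ = 35
35 = (1,2,0)_5 → 1³ + 2³ + 0³ = 9
9 = (1,4)_5 → 1³ + 4³ = 65

65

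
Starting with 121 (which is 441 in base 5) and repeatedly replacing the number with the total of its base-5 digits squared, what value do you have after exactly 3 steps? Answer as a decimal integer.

121 = (4,4,1)_5 → 4² + 4² + 1² = 33
33 = (1,1,3)_5 → 1² + 1² + 3² = 11
11 = (2,1)_5 → 2² + 1² = 5

5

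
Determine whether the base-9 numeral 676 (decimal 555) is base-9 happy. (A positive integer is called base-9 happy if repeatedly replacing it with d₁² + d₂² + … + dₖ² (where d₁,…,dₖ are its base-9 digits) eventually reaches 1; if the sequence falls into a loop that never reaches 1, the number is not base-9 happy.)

555 = (6,7,6)_9 → 6² + 7² + 6² = 36 + 49 + 36 = 121
121 = (1,4,4)_9 → 1² + 4² + 4² = 1 + 16 + 16 = 33
33 = (3,6)_9 → 3² + 6² = 9 + 36 = 45
45 = (5,0)_9 → 5² + 0² = 25 + 0 = 25
25 = (2,7)_9 → 2² + 7² = 4 + 49 = 53
53 = (5,8)_9 → 5² + 8² = 25 + 64 = 89
89 = (1,0,8)_9 → 1² + 0² + 8² = 1 + 0 + 64 = 65
65 = (7,2)_9 → 7² + 2² = 49 + 4 = 53  — 53 already seen; the sequence cycles without reaching 1.

not base-9 happy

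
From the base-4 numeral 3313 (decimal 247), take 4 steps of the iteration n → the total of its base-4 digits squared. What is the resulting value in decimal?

247 = (3,3,1,3)_4 → 3² + 3² + 1² + 3² = 28
28 = (1,3,0)_4 → 1² + 3² + 0² = 10
10 = (2,2)_4 → 2² + 2² = 8
8 = (2,0)_4 → 2² + 0² = 4

4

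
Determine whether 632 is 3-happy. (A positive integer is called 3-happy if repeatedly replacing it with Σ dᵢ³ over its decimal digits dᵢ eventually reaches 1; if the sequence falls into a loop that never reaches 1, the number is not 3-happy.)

632 → 6³ + 3³ + 2³ = 251
251 → 2³ + 5³ + 1³ = 134
134 → 1³ + 3³ + 4³ = 92
92 → 9³ + 2³ = 737
737 → 7³ + 3³ + 7³ = 713
713 → 7³ + 1³ + 3³ = 371
371 → 3³ + 7³ + 1³ = 371  — 371 already seen; the sequence cycles without reaching 1.

not 3-happy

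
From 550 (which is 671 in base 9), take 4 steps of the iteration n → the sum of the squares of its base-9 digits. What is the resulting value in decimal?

550 = (6,7,1)_9 → 6² + 7² + 1² = 86
86 = (1,0,5)_9 → 1² + 0² + 5² = 26
26 = (2,8)_9 → 2² + 8² = 68
68 = (7,5)_9 → 7² + 5² = 74

74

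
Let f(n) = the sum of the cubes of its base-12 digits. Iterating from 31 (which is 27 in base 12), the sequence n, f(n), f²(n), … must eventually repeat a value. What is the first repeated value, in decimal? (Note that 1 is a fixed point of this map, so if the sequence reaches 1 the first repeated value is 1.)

31 = (2,7)_12 → 2³ + 7³ = 8 + 343 = 351
351 = (2,5,3)_12 → 2³ + 5³ + 3³ = 8 + 125 + 27 = 160
160 = (1,1,4)_12 → 1³ + 1³ + 4³ = 1 + 1 + 64 = 66
66 = (5,6)_12 → 5³ + 6³ = 125 + 216 = 341
341 = (2,4,5)_12 → 2³ + 4³ + 5³ = 8 + 64 + 125 = 197
197 = (1,4,5)_12 → 1³ + 4³ + 5³ = 1 + 64 + 125 = 190
190 = (1,3,10)_12 → 1³ + 3³ + 10³ = 1 + 27 + 1000 = 1028
1028 = (7,1,8)_12 → 7³ + 1³ + 8³ = 343 + 1 + 512 = 856
856 = (5,11,4)_12 → 5³ + 11³ + 4³ = 125 + 1331 + 64 = 1520
1520 = (10,6,8)_12 → 10³ + 6³ + 8³ = 1000 + 216 + 512 = 1728
1728 = (1,0,0,0)_12 → 1³ + 0³ + 0³ + 0³ = 1 + 0 + 0 + 0 = 1  — reached the fixed point 1.
1 → 1, so 1 is the first repeated value.

1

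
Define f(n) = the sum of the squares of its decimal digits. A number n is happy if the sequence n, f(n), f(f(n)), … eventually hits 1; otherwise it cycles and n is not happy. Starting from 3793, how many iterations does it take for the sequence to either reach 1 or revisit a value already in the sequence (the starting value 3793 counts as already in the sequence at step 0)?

13

3793 → 3² + 7² + 9² + 3² = 148
148 → 1² + 4² + 8² = 81
81 → 8² + 1² = 65
65 → 6² + 5² = 61
61 → 6² + 1² = 37
37 → 3² + 7² = 58
58 → 5² + 8² = 89
89 → 8² + 9² = 145
145 → 1² + 4² + 5² = 42
42 → 4² + 2² = 20
20 → 2² + 0² = 4
4 → 4² = 16
16 → 1² + 6² = 37  — 37 repeats.
That took 13 steps.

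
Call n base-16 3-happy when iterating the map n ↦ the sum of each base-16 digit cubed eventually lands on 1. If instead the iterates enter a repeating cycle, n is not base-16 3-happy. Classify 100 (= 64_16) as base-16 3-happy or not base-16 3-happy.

100 = (6,4)_16 → 6³ + 4³ = 216 + 64 = 280
280 = (1,1,8)_16 → 1³ + 1³ + 8³ = 1 + 1 + 512 = 514
514 = (2,0,2)_16 → 2³ + 0³ + 2³ = 8 + 0 + 8 = 16
16 = (1,0)_16 → 1³ + 0³ = 1 + 0 = 1  — reached 1.

base-16 3-happy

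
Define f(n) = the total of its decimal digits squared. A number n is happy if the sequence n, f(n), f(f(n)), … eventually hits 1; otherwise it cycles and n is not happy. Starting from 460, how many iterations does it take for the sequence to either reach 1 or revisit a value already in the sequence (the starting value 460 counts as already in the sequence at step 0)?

460 → 4² + 6² + 0² = 52
52 → 5² + 2² = 29
29 → 2² + 9² = 85
85 → 8² + 5² = 89
89 → 8² + 9² = 145
145 → 1² + 4² + 5² = 42
42 → 4² + 2² = 20
20 → 2² + 0² = 4
4 → 4² = 16
16 → 1² + 6² = 37
37 → 3² + 7² = 58
58 → 5² + 8² = 89  — 89 repeats.
That took 12 steps.

12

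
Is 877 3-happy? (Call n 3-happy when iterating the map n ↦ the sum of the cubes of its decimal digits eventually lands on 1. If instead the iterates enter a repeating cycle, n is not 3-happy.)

3-happy

877 → 8³ + 7³ + 7³ = 512 + 343 + 343 = 1198
1198 → 1³ + 1³ + 9³ + 8³ = 1 + 1 + 729 + 512 = 1243
1243 → 1³ + 2³ + 4³ + 3³ = 1 + 8 + 64 + 27 = 100
100 → 1³ + 0³ + 0³ = 1 + 0 + 0 = 1  — reached 1.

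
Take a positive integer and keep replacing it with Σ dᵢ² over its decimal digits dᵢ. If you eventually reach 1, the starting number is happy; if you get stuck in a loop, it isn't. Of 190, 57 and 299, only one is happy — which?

190: 190 → 82 → 68 → 100 → 1  — reaches 1 (happy)
57: 57 → 74 → 65 → 61 → 37 → 58 → 89 → 145 → 42 → 20 → 4 → 16 → 37  — repeats 37 (not happy)
299: 299 → 166 → 73 → 58 → 89 → 145 → 42 → 20 → 4 → 16 → 37 → 58  — repeats 58 (not happy)

190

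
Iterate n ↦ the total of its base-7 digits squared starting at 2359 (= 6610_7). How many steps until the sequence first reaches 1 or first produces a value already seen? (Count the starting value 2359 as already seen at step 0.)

2359 = (6,6,1,0)_7 → 6² + 6² + 1² + 0² = 36 + 36 + 1 + 0 = 73
73 = (1,3,3)_7 → 1² + 3² + 3² = 1 + 9 + 9 = 19
19 = (2,5)_7 → 2² + 5² = 4 + 25 = 29
29 = (4,1)_7 → 4² + 1² = 16 + 1 = 17
17 = (2,3)_7 → 2² + 3² = 4 + 9 = 13
13 = (1,6)_7 → 1² + 6² = 1 + 36 = 37
37 = (5,2)_7 → 5² + 2² = 25 + 4 = 29  — 29 repeats.
That took 7 steps.

7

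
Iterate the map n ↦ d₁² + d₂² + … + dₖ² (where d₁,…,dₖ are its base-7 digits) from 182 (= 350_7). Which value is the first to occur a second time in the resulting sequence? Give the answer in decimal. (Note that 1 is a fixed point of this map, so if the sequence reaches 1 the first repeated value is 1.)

182 = (3,5,0)_7 → 3² + 5² + 0² = 34
34 = (4,6)_7 → 4² + 6² = 52
52 = (1,0,3)_7 → 1² + 0² + 3² = 10
10 = (1,3)_7 → 1² + 3² = 10  — 10 already appeared earlier.

10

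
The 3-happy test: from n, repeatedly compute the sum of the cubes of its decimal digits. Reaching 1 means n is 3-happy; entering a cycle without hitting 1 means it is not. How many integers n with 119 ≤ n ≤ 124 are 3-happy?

119: 119 → 731 → 371 → 371  (repeats 371)
120: 120 → 9 → 729 → 1080 → 513 → 153 → 153  (repeats 153)
121: 121 → 10 → 1  (reaches 1)
122: 122 → 17 → 344 → 155 → 251 → 134 → 92 → 737 → 713 → 371 → 371  (repeats 371)
123: 123 → 36 → 243 → 99 → 1458 → 702 → 351 → 153 → 153  (repeats 153)
124: 124 → 73 → 370 → 370  (repeats 370)
3-happy: 121

1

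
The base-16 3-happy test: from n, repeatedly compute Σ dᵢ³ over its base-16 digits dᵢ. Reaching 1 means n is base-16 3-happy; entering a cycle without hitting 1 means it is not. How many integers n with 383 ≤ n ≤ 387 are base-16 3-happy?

1

383: 383 → 3719 → 3599 → 6119 → 3431 → 2756 → 2792 → 4256 → 1001 → 3500 → 4925 → 2252 → 3968 → 3887 → 6758 → 1433 → 1583 → 3599  (repeats 3599)
384: 384 → 513 → 9 → 729 → 2934 → 1890 → 567 → 378 → 1344 → 189 → 3528 → 4437 → 252 → 5103 → 6147 → 540 → 1737 → 2673 → 1344  (repeats 1344)
385: 385 → 514 → 16 → 1  (reaches 1)
386: 386 → 521 → 737 → 2753 → 2729 → 2729  (repeats 2729)
387: 387 → 540 → 1737 → 2673 → 1344 → 189 → 3528 → 4437 → 252 → 5103 → 6147 → 540  (repeats 540)
base-16 3-happy: 385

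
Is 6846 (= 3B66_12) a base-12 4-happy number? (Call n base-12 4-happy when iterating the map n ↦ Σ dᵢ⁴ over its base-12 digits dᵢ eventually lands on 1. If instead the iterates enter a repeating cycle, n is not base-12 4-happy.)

6846 = (3,11,6,6)_12 → 3⁴ + 11⁴ + 6⁴ + 6⁴ = 81 + 14641 + 1296 + 1296 = 17314
17314 = (10,0,2,10)_12 → 10⁴ + 0⁴ + 2⁴ + 10⁴ = 10000 + 0 + 16 + 10000 = 20016
20016 = (11,7,0,0)_12 → 11⁴ + 7⁴ + 0⁴ + 0⁴ = 14641 + 2401 + 0 + 0 = 17042
17042 = (9,10,4,2)_12 → 9⁴ + 10⁴ + 4⁴ + 2⁴ = 6561 + 10000 + 256 + 16 = 16833
16833 = (9,8,10,9)_12 → 9⁴ + 8⁴ + 10⁴ + 9⁴ = 6561 + 4096 + 10000 + 6561 = 27218
27218 = (1,3,9,0,2)_12 → 1⁴ + 3⁴ + 9⁴ + 0⁴ + 2⁴ = 1 + 81 + 6561 + 0 + 16 = 6659
6659 = (3,10,2,11)_12 → 3⁴ + 10⁴ + 2⁴ + 11⁴ = 81 + 10000 + 16 + 14641 = 24738
24738 = (1,2,3,9,6)_12 → 1⁴ + 2⁴ + 3⁴ + 9⁴ + 6⁴ = 1 + 16 + 81 + 6561 + 1296 = 7955
7955 = (4,7,2,11)_12 → 4⁴ + 7⁴ + 2⁴ + 11⁴ = 256 + 2401 + 16 + 14641 = 17314  — 17314 already seen; the sequence cycles without reaching 1.

not base-12 4-happy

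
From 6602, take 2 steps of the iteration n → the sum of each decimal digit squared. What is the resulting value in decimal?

6602 → 76
76 → 85

85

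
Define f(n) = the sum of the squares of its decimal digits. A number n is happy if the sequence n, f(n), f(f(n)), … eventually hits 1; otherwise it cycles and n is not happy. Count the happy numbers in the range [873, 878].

1

873: 873 → 122 → 9 → 81 → 65 → 61 → 37 → 58 → 89 → 145 → 42 → 20 → 4 → 16 → 37  (repeats 37)
874: 874 → 129 → 86 → 100 → 1  (reaches 1)
875: 875 → 138 → 74 → 65 → 61 → 37 → 58 → 89 → 145 → 42 → 20 → 4 → 16 → 37  (repeats 37)
876: 876 → 149 → 98 → 145 → 42 → 20 → 4 → 16 → 37 → 58 → 89 → 145  (repeats 145)
877: 877 → 162 → 41 → 17 → 50 → 25 → 29 → 85 → 89 → 145 → 42 → 20 → 4 → 16 → 37 → 58 → 89  (repeats 89)
878: 878 → 177 → 99 → 162 → 41 → 17 → 50 → 25 → 29 → 85 → 89 → 145 → 42 → 20 → 4 → 16 → 37 → 58 → 89  (repeats 89)
happy: 874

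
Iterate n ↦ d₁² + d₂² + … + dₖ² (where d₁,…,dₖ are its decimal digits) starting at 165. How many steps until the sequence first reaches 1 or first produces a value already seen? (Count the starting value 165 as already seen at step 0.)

165 → 1² + 6² + 5² = 1 + 36 + 25 = 62
62 → 6² + 2² = 36 + 4 = 40
40 → 4² + 0² = 16 + 0 = 16
16 → 1² + 6² = 1 + 36 = 37
37 → 3² + 7² = 9 + 49 = 58
58 → 5² + 8² = 25 + 64 = 89
89 → 8² + 9² = 64 + 81 = 145
145 → 1² + 4² + 5² = 1 + 16 + 25 = 42
42 → 4² + 2² = 16 + 4 = 20
20 → 2² + 0² = 4 + 0 = 4
4 → 4² = 16  — 16 repeats.
That took 11 steps.

11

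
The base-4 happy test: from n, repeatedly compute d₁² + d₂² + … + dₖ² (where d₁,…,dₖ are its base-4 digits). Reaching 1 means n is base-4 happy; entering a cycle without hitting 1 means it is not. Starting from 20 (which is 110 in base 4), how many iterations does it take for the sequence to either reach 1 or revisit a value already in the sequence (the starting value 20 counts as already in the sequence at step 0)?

20 = (1,1,0)_4 → 1² + 1² + 0² = 1 + 1 + 0 = 2
2 = (2)_4 → 2² = 4
4 = (1,0)_4 → 1² + 0² = 1 + 0 = 1  — reached 1.
That took 3 steps.

3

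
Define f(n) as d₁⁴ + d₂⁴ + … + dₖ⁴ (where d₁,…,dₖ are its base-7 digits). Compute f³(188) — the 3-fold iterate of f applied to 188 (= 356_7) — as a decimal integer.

188 = (3,5,6)_7 → 3⁴ + 5⁴ + 6⁴ = 2002
2002 = (5,5,6,0)_7 → 5⁴ + 5⁴ + 6⁴ + 0⁴ = 2546
2546 = (1,0,2,6,5)_7 → 1⁴ + 0⁴ + 2⁴ + 6⁴ + 5⁴ = 1938

1938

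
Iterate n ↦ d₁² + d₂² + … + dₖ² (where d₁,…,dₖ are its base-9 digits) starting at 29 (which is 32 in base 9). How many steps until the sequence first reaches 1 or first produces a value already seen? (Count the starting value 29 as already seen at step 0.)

6

29 = (3,2)_9 → 3² + 2² = 13
13 = (1,4)_9 → 1² + 4² = 17
17 = (1,8)_9 → 1² + 8² = 65
65 = (7,2)_9 → 7² + 2² = 53
53 = (5,8)_9 → 5² + 8² = 89
89 = (1,0,8)_9 → 1² + 0² + 8² = 65  — 65 repeats.
That took 6 steps.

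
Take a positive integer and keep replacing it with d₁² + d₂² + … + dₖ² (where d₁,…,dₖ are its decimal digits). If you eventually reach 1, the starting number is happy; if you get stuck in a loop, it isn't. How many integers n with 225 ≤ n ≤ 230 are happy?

225: 225 → 33 → 18 → 65 → 61 → 37 → 58 → 89 → 145 → 42 → 20 → 4 → 16 → 37  (repeats 37)
226: 226 → 44 → 32 → 13 → 10 → 1  (reaches 1)
227: 227 → 57 → 74 → 65 → 61 → 37 → 58 → 89 → 145 → 42 → 20 → 4 → 16 → 37  (repeats 37)
228: 228 → 72 → 53 → 34 → 25 → 29 → 85 → 89 → 145 → 42 → 20 → 4 → 16 → 37 → 58 → 89  (repeats 89)
229: 229 → 89 → 145 → 42 → 20 → 4 → 16 → 37 → 58 → 89  (repeats 89)
230: 230 → 13 → 10 → 1  (reaches 1)
happy: 226, 230

2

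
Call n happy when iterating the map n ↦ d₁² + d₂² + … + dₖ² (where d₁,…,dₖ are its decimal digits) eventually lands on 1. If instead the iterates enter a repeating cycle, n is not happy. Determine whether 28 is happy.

happy

28 → 2² + 8² = 68
68 → 6² + 8² = 100
100 → 1² + 0² + 0² = 1  — reached 1.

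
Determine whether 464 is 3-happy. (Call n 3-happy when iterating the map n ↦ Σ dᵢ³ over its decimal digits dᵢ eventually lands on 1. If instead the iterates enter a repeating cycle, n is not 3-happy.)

464 → 4³ + 6³ + 4³ = 344
344 → 3³ + 4³ + 4³ = 155
155 → 1³ + 5³ + 5³ = 251
251 → 2³ + 5³ + 1³ = 134
134 → 1³ + 3³ + 4³ = 92
92 → 9³ + 2³ = 737
737 → 7³ + 3³ + 7³ = 713
713 → 7³ + 1³ + 3³ = 371
371 → 3³ + 7³ + 1³ = 371  — 371 already seen; the sequence cycles without reaching 1.

not 3-happy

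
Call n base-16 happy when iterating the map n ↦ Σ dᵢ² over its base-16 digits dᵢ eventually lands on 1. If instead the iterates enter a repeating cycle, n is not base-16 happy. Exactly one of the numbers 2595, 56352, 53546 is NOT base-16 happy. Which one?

2595

2595: 2595 → 113 → 50 → 13 → 169 → 181 → 146 → 85 → 50  — repeats 50 (not base-16 happy)
56352: 56352 → 317 → 179 → 130 → 68 → 32 → 4 → 16 → 1  — reaches 1 (base-16 happy)
53546: 53546 → 274 → 6 → 36 → 20 → 17 → 2 → 4 → 16 → 1  — reaches 1 (base-16 happy)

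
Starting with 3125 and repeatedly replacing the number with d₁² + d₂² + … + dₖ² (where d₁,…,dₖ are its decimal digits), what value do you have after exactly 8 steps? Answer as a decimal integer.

3125 → 3² + 1² + 2² + 5² = 39
39 → 3² + 9² = 90
90 → 9² + 0² = 81
81 → 8² + 1² = 65
65 → 6² + 5² = 61
61 → 6² + 1² = 37
37 → 3² + 7² = 58
58 → 5² + 8² = 89

89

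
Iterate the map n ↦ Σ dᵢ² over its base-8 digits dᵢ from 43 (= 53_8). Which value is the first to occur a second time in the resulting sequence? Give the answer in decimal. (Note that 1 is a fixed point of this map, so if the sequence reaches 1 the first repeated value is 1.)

43 = (5,3)_8 → 5² + 3² = 34
34 = (4,2)_8 → 4² + 2² = 20
20 = (2,4)_8 → 2² + 4² = 20  — 20 already appeared earlier.

20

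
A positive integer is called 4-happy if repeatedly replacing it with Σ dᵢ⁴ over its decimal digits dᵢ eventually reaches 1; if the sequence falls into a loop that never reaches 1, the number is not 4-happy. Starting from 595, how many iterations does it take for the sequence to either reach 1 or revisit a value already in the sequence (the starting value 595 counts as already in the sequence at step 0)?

595 → 5⁴ + 9⁴ + 5⁴ = 625 + 6561 + 625 = 7811
7811 → 7⁴ + 8⁴ + 1⁴ + 1⁴ = 2401 + 4096 + 1 + 1 = 6499
6499 → 6⁴ + 4⁴ + 9⁴ + 9⁴ = 1296 + 256 + 6561 + 6561 = 14674
14674 → 1⁴ + 4⁴ + 6⁴ + 7⁴ + 4⁴ = 1 + 256 + 1296 + 2401 + 256 = 4210
4210 → 4⁴ + 2⁴ + 1⁴ + 0⁴ = 256 + 16 + 1 + 0 = 273
273 → 2⁴ + 7⁴ + 3⁴ = 16 + 2401 + 81 = 2498
2498 → 2⁴ + 4⁴ + 9⁴ + 8⁴ = 16 + 256 + 6561 + 4096 = 10929
10929 → 1⁴ + 0⁴ + 9⁴ + 2⁴ + 9⁴ = 1 + 0 + 6561 + 16 + 6561 = 13139
13139 → 1⁴ + 3⁴ + 1⁴ + 3⁴ + 9⁴ = 1 + 81 + 1 + 81 + 6561 = 6725
6725 → 6⁴ + 7⁴ + 2⁴ + 5⁴ = 1296 + 2401 + 16 + 625 = 4338
4338 → 4⁴ + 3⁴ + 3⁴ + 8⁴ = 256 + 81 + 81 + 4096 = 4514
4514 → 4⁴ + 5⁴ + 1⁴ + 4⁴ = 256 + 625 + 1 + 256 = 1138
1138 → 1⁴ + 1⁴ + 3⁴ + 8⁴ = 1 + 1 + 81 + 4096 = 4179
4179 → 4⁴ + 1⁴ + 7⁴ + 9⁴ = 256 + 1 + 2401 + 6561 = 9219
9219 → 9⁴ + 2⁴ + 1⁴ + 9⁴ = 6561 + 16 + 1 + 6561 = 13139  — 13139 repeats.
That took 15 steps.

15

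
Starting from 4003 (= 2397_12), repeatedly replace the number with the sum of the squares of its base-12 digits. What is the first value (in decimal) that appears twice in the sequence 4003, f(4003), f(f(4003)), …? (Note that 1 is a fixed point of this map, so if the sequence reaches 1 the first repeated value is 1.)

164

4003 = (2,3,9,7)_12 → 143
143 = (11,11)_12 → 242
242 = (1,8,2)_12 → 69
69 = (5,9)_12 → 106
106 = (8,10)_12 → 164
164 = (1,1,8)_12 → 66
66 = (5,6)_12 → 61
61 = (5,1)_12 → 26
26 = (2,2)_12 → 8
8 = (8)_12 → 64
64 = (5,4)_12 → 41
41 = (3,5)_12 → 34
34 = (2,10)_12 → 104
104 = (8,8)_12 → 128
128 = (10,8)_12 → 164  — 164 already appeared earlier.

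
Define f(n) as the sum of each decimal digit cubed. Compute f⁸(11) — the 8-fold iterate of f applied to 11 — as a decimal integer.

371

11 → 2
2 → 8
8 → 512
512 → 134
134 → 92
92 → 737
737 → 713
713 → 371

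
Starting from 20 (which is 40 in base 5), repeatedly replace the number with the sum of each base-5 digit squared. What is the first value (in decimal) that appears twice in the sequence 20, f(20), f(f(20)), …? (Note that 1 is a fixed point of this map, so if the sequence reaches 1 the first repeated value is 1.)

16

20 = (4,0)_5 → 4² + 0² = 16
16 = (3,1)_5 → 3² + 1² = 10
10 = (2,0)_5 → 2² + 0² = 4
4 = (4)_5 → 4² = 16  — 16 already appeared earlier.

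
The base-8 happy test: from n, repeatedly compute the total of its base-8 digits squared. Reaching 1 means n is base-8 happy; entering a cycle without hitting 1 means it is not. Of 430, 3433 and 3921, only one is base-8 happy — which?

430

430: 430 → 97 → 18 → 8 → 1  — reaches 1 (base-8 happy)
3433: 3433 → 87 → 54 → 72 → 2 → 4 → 16 → 4  — repeats 4 (not base-8 happy)
3921: 3921 → 79 → 51 → 45 → 50 → 40 → 25 → 10 → 5 → 25  — repeats 25 (not base-8 happy)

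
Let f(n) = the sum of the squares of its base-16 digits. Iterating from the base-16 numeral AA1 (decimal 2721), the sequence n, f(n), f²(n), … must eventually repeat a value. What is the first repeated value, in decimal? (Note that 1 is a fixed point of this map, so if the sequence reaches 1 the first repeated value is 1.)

2721 = (10,10,1)_16 → 10² + 10² + 1² = 201
201 = (12,9)_16 → 12² + 9² = 225
225 = (14,1)_16 → 14² + 1² = 197
197 = (12,5)_16 → 12² + 5² = 169
169 = (10,9)_16 → 10² + 9² = 181
181 = (11,5)_16 → 11² + 5² = 146
146 = (9,2)_16 → 9² + 2² = 85
85 = (5,5)_16 → 5² + 5² = 50
50 = (3,2)_16 → 3² + 2² = 13
13 = (13)_16 → 13² = 169  — 169 already appeared earlier.

169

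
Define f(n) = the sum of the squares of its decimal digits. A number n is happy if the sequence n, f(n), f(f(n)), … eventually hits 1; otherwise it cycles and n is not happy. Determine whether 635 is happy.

635 → 6² + 3² + 5² = 36 + 9 + 25 = 70
70 → 7² + 0² = 49 + 0 = 49
49 → 4² + 9² = 16 + 81 = 97
97 → 9² + 7² = 81 + 49 = 130
130 → 1² + 3² + 0² = 1 + 9 + 0 = 10
10 → 1² + 0² = 1 + 0 = 1  — reached 1.

happy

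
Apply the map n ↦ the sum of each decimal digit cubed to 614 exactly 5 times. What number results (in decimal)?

737

614 → 6³ + 1³ + 4³ = 281
281 → 2³ + 8³ + 1³ = 521
521 → 5³ + 2³ + 1³ = 134
134 → 1³ + 3³ + 4³ = 92
92 → 9³ + 2³ = 737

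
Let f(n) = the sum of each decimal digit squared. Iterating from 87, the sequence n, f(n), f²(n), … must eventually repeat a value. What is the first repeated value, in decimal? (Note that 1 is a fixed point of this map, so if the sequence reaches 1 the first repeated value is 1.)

4

87 → 8² + 7² = 113
113 → 1² + 1² + 3² = 11
11 → 1² + 1² = 2
2 → 2² = 4
4 → 4² = 16
16 → 1² + 6² = 37
37 → 3² + 7² = 58
58 → 5² + 8² = 89
89 → 8² + 9² = 145
145 → 1² + 4² + 5² = 42
42 → 4² + 2² = 20
20 → 2² + 0² = 4  — 4 already appeared earlier.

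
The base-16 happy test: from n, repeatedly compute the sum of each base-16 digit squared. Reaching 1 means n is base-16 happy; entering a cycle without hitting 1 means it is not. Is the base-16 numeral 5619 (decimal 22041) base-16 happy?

22041 = (5,6,1,9)_16 → 5² + 6² + 1² + 9² = 143
143 = (8,15)_16 → 8² + 15² = 289
289 = (1,2,1)_16 → 1² + 2² + 1² = 6
6 = (6)_16 → 6² = 36
36 = (2,4)_16 → 2² + 4² = 20
20 = (1,4)_16 → 1² + 4² = 17
17 = (1,1)_16 → 1² + 1² = 2
2 = (2)_16 → 2² = 4
4 = (4)_16 → 4² = 16
16 = (1,0)_16 → 1² + 0² = 1  — reached 1.

base-16 happy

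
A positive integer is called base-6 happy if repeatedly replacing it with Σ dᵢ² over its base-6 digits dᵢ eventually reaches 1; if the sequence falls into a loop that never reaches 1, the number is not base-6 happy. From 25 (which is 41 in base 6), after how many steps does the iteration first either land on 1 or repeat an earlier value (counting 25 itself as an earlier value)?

25 = (4,1)_6 → 17
17 = (2,5)_6 → 29
29 = (4,5)_6 → 41
41 = (1,0,5)_6 → 26
26 = (4,2)_6 → 20
20 = (3,2)_6 → 13
13 = (2,1)_6 → 5
5 = (5)_6 → 25  — 25 repeats.
That took 8 steps.

8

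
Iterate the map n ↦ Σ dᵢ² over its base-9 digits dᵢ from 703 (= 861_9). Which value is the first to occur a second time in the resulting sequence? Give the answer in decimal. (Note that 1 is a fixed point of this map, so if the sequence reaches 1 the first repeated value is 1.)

1

703 = (8,6,1)_9 → 8² + 6² + 1² = 101
101 = (1,2,2)_9 → 1² + 2² + 2² = 9
9 = (1,0)_9 → 1² + 0² = 1  — reached the fixed point 1.
1 → 1, so 1 is the first repeated value.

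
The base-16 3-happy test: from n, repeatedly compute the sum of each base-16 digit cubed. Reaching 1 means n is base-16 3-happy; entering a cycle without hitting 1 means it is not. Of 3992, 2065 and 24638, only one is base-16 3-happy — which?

3992: 3992 → 4616 → 521 → 737 → 2753 → 2729 → 2729  — repeats 2729 (not base-16 3-happy)
2065: 2065 → 514 → 16 → 1  — reaches 1 (base-16 3-happy)
24638: 24638 → 2987 → 3662 → 5552 → 1457 → 1457  — repeats 1457 (not base-16 3-happy)

2065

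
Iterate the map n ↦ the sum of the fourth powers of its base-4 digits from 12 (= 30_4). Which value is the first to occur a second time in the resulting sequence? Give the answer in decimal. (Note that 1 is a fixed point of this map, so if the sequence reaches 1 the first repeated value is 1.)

12 = (3,0)_4 → 3⁴ + 0⁴ = 81 + 0 = 81
81 = (1,1,0,1)_4 → 1⁴ + 1⁴ + 0⁴ + 1⁴ = 1 + 1 + 0 + 1 = 3
3 = (3)_4 → 3⁴ = 81  — 81 already appeared earlier.

81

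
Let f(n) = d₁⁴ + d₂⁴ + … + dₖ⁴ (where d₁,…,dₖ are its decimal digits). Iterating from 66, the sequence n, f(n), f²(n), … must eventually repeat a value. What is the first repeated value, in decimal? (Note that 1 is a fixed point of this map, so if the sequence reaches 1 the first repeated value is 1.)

66 → 6⁴ + 6⁴ = 2592
2592 → 2⁴ + 5⁴ + 9⁴ + 2⁴ = 7218
7218 → 7⁴ + 2⁴ + 1⁴ + 8⁴ = 6514
6514 → 6⁴ + 5⁴ + 1⁴ + 4⁴ = 2178
2178 → 2⁴ + 1⁴ + 7⁴ + 8⁴ = 6514  — 6514 already appeared earlier.

6514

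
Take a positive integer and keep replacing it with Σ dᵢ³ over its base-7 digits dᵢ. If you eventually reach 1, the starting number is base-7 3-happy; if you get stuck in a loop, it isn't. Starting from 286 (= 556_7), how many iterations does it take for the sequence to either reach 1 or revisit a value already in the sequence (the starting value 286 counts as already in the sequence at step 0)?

286 = (5,5,6)_7 → 5³ + 5³ + 6³ = 125 + 125 + 216 = 466
466 = (1,2,3,4)_7 → 1³ + 2³ + 3³ + 4³ = 1 + 8 + 27 + 64 = 100
100 = (2,0,2)_7 → 2³ + 0³ + 2³ = 8 + 0 + 8 = 16
16 = (2,2)_7 → 2³ + 2³ = 8 + 8 = 16  — 16 repeats.
That took 4 steps.

4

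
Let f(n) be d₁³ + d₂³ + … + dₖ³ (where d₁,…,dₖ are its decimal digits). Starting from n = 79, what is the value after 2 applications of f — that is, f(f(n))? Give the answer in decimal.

79 → 7³ + 9³ = 1072
1072 → 1³ + 0³ + 7³ + 2³ = 352

352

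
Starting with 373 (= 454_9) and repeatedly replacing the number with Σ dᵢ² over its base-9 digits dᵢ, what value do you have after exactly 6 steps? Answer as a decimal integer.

373 = (4,5,4)_9 → 57
57 = (6,3)_9 → 45
45 = (5,0)_9 → 25
25 = (2,7)_9 → 53
53 = (5,8)_9 → 89
89 = (1,0,8)_9 → 65

65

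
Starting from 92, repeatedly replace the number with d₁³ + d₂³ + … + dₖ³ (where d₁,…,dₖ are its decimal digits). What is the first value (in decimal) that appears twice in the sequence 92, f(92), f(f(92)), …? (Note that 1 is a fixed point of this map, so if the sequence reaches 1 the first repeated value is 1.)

92 → 9³ + 2³ = 729 + 8 = 737
737 → 7³ + 3³ + 7³ = 343 + 27 + 343 = 713
713 → 7³ + 1³ + 3³ = 343 + 1 + 27 = 371
371 → 3³ + 7³ + 1³ = 27 + 343 + 1 = 371  — 371 already appeared earlier.

371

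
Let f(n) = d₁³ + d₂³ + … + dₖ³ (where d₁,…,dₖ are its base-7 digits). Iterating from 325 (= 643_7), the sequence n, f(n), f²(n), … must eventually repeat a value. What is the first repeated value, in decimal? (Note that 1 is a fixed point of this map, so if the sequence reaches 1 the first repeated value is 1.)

325 = (6,4,3)_7 → 6³ + 4³ + 3³ = 307
307 = (6,1,6)_7 → 6³ + 1³ + 6³ = 433
433 = (1,1,5,6)_7 → 1³ + 1³ + 5³ + 6³ = 343
343 = (1,0,0,0)_7 → 1³ + 0³ + 0³ + 0³ = 1  — reached the fixed point 1.
1 → 1, so 1 is the first repeated value.

1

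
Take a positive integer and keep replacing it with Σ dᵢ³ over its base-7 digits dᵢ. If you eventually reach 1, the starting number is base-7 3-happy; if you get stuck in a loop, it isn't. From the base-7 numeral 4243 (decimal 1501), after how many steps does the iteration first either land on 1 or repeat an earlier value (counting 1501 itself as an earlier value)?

1501 = (4,2,4,3)_7 → 163
163 = (3,2,2)_7 → 43
43 = (6,1)_7 → 217
217 = (4,3,0)_7 → 91
91 = (1,6,0)_7 → 217  — 217 repeats.
That took 5 steps.

5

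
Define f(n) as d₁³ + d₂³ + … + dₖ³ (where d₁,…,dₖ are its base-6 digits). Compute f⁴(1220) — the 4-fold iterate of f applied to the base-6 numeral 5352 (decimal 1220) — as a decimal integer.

1220 = (5,3,5,2)_6 → 5³ + 3³ + 5³ + 2³ = 125 + 27 + 125 + 8 = 285
285 = (1,1,5,3)_6 → 1³ + 1³ + 5³ + 3³ = 1 + 1 + 125 + 27 = 154
154 = (4,1,4)_6 → 4³ + 1³ + 4³ = 64 + 1 + 64 = 129
129 = (3,3,3)_6 → 3³ + 3³ + 3³ = 27 + 27 + 27 = 81

81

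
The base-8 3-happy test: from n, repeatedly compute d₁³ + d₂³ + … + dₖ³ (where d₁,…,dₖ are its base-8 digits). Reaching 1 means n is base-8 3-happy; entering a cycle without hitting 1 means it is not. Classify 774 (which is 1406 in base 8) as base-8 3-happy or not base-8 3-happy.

774 = (1,4,0,6)_8 → 1³ + 4³ + 0³ + 6³ = 281
281 = (4,3,1)_8 → 4³ + 3³ + 1³ = 92
92 = (1,3,4)_8 → 1³ + 3³ + 4³ = 92  — 92 already seen; the sequence cycles without reaching 1.

not base-8 3-happy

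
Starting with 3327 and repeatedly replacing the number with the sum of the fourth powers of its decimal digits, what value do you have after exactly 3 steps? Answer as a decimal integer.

3327 → 3⁴ + 3⁴ + 2⁴ + 7⁴ = 2579
2579 → 2⁴ + 5⁴ + 7⁴ + 9⁴ = 9603
9603 → 9⁴ + 6⁴ + 0⁴ + 3⁴ = 7938

7938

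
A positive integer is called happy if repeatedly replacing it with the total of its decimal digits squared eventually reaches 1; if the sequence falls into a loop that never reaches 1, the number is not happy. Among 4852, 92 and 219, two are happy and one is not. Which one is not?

92

4852: 4852 → 109 → 82 → 68 → 100 → 1  — reaches 1 (happy)
92: 92 → 85 → 89 → 145 → 42 → 20 → 4 → 16 → 37 → 58 → 89  — repeats 89 (not happy)
219: 219 → 86 → 100 → 1  — reaches 1 (happy)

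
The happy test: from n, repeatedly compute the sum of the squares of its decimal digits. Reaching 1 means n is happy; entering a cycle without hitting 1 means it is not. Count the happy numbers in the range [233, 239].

2

233: 233 → 22 → 8 → 64 → 52 → 29 → 85 → 89 → 145 → 42 → 20 → 4 → 16 → 37 → 58 → 89  — not happy
234: 234 → 29 → 85 → 89 → 145 → 42 → 20 → 4 → 16 → 37 → 58 → 89  — not happy
235: 235 → 38 → 73 → 58 → 89 → 145 → 42 → 20 → 4 → 16 → 37 → 58  — not happy
236: 236 → 49 → 97 → 130 → 10 → 1  — happy
237: 237 → 62 → 40 → 16 → 37 → 58 → 89 → 145 → 42 → 20 → 4 → 16  — not happy
238: 238 → 77 → 98 → 145 → 42 → 20 → 4 → 16 → 37 → 58 → 89 → 145  — not happy
239: 239 → 94 → 97 → 130 → 10 → 1  — happy
happy: 236, 239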